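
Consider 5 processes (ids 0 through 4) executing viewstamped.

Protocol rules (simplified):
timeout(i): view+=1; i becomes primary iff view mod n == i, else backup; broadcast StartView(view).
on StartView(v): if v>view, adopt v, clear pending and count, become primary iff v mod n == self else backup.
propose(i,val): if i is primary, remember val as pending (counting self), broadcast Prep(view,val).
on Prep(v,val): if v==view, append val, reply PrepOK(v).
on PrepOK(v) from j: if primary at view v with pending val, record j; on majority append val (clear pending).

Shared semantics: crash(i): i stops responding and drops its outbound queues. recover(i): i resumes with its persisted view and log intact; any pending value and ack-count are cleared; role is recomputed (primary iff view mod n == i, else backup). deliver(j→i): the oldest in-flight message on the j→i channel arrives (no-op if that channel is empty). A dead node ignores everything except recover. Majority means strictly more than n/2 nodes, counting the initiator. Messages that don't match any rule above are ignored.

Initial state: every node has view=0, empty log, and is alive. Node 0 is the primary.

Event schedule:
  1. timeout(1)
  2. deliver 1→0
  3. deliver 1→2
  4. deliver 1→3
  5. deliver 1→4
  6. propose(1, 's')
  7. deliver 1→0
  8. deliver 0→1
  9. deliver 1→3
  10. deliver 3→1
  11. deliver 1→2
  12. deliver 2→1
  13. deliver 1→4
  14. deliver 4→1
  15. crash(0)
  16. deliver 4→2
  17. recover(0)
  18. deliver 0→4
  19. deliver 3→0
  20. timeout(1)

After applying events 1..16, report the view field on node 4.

after 1 — timeout(1): n1:prim/v1/[-]
after 2 — deliver 1→0: n0:back/v1/[-]
after 3 — deliver 1→2: n2:back/v1/[-]
after 4 — deliver 1→3: n3:back/v1/[-]
after 5 — deliver 1→4: n4:back/v1/[-]
after 6 — propose(1,'s'): ·
after 7 — deliver 1→0: n0:back/v1/[s]
after 8 — deliver 0→1: ·
after 9 — deliver 1→3: n3:back/v1/[s]
after 10 — deliver 3→1: n1:prim/v1/[s]
after 11 — deliver 1→2: n2:back/v1/[s]
after 12 — deliver 2→1: ·
after 13 — deliver 1→4: n4:back/v1/[s]
after 14 — deliver 4→1: ·
after 15 — crash(0): n0:✗back/v1/[s]
after 16 — deliver 4→2: ·

1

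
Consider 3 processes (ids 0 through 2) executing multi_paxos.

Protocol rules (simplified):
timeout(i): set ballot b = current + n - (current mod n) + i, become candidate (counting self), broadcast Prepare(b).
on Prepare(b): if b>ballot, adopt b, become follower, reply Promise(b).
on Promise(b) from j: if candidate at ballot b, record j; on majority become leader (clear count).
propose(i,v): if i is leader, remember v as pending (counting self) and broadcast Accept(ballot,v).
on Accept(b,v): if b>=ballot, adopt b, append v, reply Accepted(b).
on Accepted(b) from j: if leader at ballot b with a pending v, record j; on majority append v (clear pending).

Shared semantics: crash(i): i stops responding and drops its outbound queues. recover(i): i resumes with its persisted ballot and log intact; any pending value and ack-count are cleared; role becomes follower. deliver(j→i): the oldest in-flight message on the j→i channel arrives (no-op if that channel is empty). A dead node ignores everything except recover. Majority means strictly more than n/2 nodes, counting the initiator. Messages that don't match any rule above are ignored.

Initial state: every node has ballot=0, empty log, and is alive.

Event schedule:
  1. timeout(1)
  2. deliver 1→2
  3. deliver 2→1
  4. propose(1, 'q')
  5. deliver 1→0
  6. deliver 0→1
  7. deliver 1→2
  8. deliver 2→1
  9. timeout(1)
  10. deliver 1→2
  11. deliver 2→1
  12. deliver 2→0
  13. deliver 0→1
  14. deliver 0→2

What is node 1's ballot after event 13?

after 1 — timeout(1): n1:cand/b4/[-]
after 2 — deliver 1→2: n2:foll/b4/[-]
after 3 — deliver 2→1: n1:lead/b4/[-]
after 4 — propose(1,'q'): ·
after 5 — deliver 1→0: n0:foll/b4/[-]
after 6 — deliver 0→1: ·
after 7 — deliver 1→2: n2:foll/b4/[q]
after 8 — deliver 2→1: n1:lead/b4/[q]
after 9 — timeout(1): n1:cand/b7/[q]
after 10 — deliver 1→2: n2:foll/b7/[q]
after 11 — deliver 2→1: n1:lead/b7/[q]
after 12 — deliver 2→0: ·
after 13 — deliver 0→1: ·

7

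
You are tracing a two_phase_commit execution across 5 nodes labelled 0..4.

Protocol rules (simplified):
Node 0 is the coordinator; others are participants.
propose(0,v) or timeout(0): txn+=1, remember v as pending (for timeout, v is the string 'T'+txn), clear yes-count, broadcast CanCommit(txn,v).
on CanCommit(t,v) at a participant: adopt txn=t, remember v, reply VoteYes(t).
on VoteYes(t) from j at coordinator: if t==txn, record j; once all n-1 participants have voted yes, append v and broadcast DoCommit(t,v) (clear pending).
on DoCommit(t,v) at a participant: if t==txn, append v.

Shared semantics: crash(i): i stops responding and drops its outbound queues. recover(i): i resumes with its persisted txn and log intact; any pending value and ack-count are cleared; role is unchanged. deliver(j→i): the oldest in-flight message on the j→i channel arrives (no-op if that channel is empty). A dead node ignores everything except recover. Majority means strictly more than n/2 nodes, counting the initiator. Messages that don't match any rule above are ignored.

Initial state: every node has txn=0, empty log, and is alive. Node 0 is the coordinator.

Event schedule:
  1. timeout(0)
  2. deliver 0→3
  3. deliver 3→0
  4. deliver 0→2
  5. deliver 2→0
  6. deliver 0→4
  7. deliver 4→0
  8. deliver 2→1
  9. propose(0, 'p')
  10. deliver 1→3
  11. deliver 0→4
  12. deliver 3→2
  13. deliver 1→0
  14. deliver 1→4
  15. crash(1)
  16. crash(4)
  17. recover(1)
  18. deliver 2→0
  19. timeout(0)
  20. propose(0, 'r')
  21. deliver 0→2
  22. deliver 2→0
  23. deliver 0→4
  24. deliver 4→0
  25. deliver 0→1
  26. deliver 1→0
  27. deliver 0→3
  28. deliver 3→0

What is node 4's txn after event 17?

2

[1] timeout(0) → N0(coor t1 [-])
[2] deliver 0→3 → N3(part t1 [-])
[3] deliver 3→0 → ∅
[4] deliver 0→2 → N2(part t1 [-])
[5] deliver 2→0 → ∅
[6] deliver 0→4 → N4(part t1 [-])
[7] deliver 4→0 → ∅
[8] deliver 2→1 → ∅
[9] propose(0,'p') → N0(coor t2 [-])
[10] deliver 1→3 → ∅
[11] deliver 0→4 → N4(part t2 [-])
[12] deliver 3→2 → ∅
[13] deliver 1→0 → ∅
[14] deliver 1→4 → ∅
[15] crash(1) → N1(✗part t0 [-])
[16] crash(4) → N4(✗part t2 [-])
[17] recover(1) → N1(part t0 [-])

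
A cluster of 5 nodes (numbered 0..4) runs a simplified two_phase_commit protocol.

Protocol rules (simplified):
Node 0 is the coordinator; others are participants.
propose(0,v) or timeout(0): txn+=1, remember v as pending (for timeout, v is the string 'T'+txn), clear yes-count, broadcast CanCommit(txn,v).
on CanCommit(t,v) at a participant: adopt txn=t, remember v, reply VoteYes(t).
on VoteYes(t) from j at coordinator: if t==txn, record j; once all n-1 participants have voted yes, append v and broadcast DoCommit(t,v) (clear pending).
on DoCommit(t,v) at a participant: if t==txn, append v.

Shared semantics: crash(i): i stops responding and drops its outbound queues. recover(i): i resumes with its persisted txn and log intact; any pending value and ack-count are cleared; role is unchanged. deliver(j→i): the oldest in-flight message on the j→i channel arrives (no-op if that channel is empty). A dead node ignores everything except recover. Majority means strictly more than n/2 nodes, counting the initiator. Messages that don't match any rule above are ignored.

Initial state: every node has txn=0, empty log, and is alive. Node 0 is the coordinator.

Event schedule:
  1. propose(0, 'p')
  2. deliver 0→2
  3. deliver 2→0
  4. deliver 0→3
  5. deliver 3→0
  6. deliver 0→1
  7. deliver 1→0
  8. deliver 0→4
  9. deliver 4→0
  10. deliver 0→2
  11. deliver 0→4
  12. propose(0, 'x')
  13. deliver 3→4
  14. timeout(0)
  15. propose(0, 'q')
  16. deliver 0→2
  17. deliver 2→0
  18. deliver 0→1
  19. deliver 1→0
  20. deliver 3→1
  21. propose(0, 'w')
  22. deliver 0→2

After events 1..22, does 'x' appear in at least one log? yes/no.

no

after 1 — propose(0,'p'): n0:coor/t1/[-]
after 2 — deliver 0→2: n2:part/t1/[-]
after 3 — deliver 2→0: ·
after 4 — deliver 0→3: n3:part/t1/[-]
after 5 — deliver 3→0: ·
after 6 — deliver 0→1: n1:part/t1/[-]
after 7 — deliver 1→0: ·
after 8 — deliver 0→4: n4:part/t1/[-]
after 9 — deliver 4→0: n0:coor/t1/[p]
after 10 — deliver 0→2: n2:part/t1/[p]
after 11 — deliver 0→4: n4:part/t1/[p]
after 12 — propose(0,'x'): n0:coor/t2/[p]
after 13 — deliver 3→4: ·
after 14 — timeout(0): n0:coor/t3/[p]
after 15 — propose(0,'q'): n0:coor/t4/[p]
after 16 — deliver 0→2: n2:part/t2/[p]
after 17 — deliver 2→0: ·
after 18 — deliver 0→1: n1:part/t1/[p]
after 19 — deliver 1→0: ·
after 20 — deliver 3→1: ·
after 21 — propose(0,'w'): n0:coor/t5/[p]
after 22 — deliver 0→2: n2:part/t3/[p]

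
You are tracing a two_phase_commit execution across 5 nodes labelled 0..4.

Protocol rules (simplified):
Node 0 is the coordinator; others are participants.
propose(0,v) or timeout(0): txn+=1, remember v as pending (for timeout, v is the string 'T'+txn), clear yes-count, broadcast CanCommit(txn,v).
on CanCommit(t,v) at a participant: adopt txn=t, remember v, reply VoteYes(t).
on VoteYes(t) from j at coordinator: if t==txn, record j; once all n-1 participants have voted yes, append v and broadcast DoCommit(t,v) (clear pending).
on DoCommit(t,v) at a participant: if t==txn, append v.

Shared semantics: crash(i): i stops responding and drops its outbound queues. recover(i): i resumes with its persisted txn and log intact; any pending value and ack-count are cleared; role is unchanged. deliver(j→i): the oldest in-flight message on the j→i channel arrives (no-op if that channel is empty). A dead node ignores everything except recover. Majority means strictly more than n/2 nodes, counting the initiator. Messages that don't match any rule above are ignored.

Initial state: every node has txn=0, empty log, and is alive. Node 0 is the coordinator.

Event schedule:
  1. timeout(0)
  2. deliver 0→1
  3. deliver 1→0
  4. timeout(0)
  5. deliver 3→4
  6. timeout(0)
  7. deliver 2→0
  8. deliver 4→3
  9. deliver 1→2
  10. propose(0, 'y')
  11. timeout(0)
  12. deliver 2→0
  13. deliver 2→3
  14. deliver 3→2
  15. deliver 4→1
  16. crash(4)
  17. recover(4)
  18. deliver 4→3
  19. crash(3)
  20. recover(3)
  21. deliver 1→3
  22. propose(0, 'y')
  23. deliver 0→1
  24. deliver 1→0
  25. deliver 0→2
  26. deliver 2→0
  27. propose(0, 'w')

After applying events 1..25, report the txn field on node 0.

6

after 1 — timeout(0): n0:coor/t1/[-]
after 2 — deliver 0→1: n1:part/t1/[-]
after 3 — deliver 1→0: ·
after 4 — timeout(0): n0:coor/t2/[-]
after 5 — deliver 3→4: ·
after 6 — timeout(0): n0:coor/t3/[-]
after 7 — deliver 2→0: ·
after 8 — deliver 4→3: ·
after 9 — deliver 1→2: ·
after 10 — propose(0,'y'): n0:coor/t4/[-]
after 11 — timeout(0): n0:coor/t5/[-]
after 12 — deliver 2→0: ·
after 13 — deliver 2→3: ·
after 14 — deliver 3→2: ·
after 15 — deliver 4→1: ·
after 16 — crash(4): n4:✗part/t0/[-]
after 17 — recover(4): n4:part/t0/[-]
after 18 — deliver 4→3: ·
after 19 — crash(3): n3:✗part/t0/[-]
after 20 — recover(3): n3:part/t0/[-]
after 21 — deliver 1→3: ·
after 22 — propose(0,'y'): n0:coor/t6/[-]
after 23 — deliver 0→1: n1:part/t2/[-]
after 24 — deliver 1→0: ·
after 25 — deliver 0→2: n2:part/t1/[-]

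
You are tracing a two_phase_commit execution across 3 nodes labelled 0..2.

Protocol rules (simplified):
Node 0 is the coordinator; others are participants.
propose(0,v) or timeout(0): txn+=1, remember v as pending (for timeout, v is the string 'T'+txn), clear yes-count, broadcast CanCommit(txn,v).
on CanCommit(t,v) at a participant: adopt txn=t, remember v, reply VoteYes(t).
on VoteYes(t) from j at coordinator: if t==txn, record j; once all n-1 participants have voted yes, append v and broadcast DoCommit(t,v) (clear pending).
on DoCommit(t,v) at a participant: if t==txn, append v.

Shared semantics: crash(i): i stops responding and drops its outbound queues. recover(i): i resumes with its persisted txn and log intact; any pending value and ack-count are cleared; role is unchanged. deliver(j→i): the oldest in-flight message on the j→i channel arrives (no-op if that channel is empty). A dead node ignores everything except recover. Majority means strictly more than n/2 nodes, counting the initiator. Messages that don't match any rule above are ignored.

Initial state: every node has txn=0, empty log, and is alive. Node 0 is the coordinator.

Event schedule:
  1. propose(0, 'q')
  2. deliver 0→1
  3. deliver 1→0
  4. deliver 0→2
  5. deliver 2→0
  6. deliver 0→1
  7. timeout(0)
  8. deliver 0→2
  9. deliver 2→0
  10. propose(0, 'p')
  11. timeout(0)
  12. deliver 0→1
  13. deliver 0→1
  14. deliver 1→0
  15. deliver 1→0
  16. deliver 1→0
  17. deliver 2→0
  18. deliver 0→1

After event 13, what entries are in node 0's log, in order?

q

1. propose(0,'q'):  <0:coor t1 ->
2. deliver 0→1:  <1:part t1 ->
3. deliver 1→0:  nop
4. deliver 0→2:  <2:part t1 ->
5. deliver 2→0:  <0:coor t1 q>
6. deliver 0→1:  <1:part t1 q>
7. timeout(0):  <0:coor t2 q>
8. deliver 0→2:  <2:part t1 q>
9. deliver 2→0:  nop
10. propose(0,'p'):  <0:coor t3 q>
11. timeout(0):  <0:coor t4 q>
12. deliver 0→1:  <1:part t2 q>
13. deliver 0→1:  <1:part t3 q>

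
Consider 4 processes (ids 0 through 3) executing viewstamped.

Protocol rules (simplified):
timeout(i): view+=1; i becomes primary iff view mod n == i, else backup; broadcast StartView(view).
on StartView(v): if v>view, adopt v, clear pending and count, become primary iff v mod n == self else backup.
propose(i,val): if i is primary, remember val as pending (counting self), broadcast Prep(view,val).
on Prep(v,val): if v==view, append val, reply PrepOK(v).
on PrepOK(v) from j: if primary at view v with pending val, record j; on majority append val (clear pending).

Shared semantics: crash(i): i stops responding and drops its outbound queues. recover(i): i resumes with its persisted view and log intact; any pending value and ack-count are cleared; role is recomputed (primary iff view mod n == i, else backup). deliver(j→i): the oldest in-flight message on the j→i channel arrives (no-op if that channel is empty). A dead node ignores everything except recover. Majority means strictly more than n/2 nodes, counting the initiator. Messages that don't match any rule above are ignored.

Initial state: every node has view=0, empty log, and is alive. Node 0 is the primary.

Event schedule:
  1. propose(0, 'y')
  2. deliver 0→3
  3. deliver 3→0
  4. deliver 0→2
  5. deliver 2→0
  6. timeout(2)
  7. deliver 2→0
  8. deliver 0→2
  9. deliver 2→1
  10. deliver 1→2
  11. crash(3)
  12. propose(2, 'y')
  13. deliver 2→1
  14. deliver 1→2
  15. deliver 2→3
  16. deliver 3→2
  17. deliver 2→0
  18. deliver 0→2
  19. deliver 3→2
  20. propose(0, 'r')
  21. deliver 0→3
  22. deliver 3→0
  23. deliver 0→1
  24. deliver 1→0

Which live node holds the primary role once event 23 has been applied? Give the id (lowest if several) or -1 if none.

1

e1 propose(0,'y'): ·
e2 deliver 0→3: 3[back,v=0,y]
e3 deliver 3→0: ·
e4 deliver 0→2: 2[back,v=0,y]
e5 deliver 2→0: 0[prim,v=0,y]
e6 timeout(2): 2[back,v=1,y]
e7 deliver 2→0: 0[back,v=1,y]
e8 deliver 0→2: ·
e9 deliver 2→1: 1[prim,v=1,-]
e10 deliver 1→2: ·
e11 crash(3): 3[✗back,v=0,y]
e12 propose(2,'y'): ·
e13 deliver 2→1: ·
e14 deliver 1→2: ·
e15 deliver 2→3: ·
e16 deliver 3→2: ·
e17 deliver 2→0: ·
e18 deliver 0→2: ·
e19 deliver 3→2: ·
e20 propose(0,'r'): ·
e21 deliver 0→3: ·
e22 deliver 3→0: ·
e23 deliver 0→1: ·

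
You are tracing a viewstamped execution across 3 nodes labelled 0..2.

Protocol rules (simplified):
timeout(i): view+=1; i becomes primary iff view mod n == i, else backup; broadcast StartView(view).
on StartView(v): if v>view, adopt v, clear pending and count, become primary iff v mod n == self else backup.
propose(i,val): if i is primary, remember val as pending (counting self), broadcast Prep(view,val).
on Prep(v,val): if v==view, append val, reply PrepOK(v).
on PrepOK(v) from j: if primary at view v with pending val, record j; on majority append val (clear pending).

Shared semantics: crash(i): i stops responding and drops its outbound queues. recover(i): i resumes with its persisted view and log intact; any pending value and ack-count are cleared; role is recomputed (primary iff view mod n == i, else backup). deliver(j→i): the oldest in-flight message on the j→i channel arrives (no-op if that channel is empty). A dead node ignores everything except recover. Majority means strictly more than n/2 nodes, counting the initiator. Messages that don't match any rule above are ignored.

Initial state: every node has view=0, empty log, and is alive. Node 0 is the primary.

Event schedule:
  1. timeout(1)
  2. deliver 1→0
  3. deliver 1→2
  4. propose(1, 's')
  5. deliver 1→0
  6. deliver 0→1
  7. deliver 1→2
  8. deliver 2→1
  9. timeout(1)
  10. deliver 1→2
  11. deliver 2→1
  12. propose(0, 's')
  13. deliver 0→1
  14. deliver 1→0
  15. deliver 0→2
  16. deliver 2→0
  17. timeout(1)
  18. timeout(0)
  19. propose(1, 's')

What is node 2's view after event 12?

after 1 — timeout(1): n1:prim/v1/[-]
after 2 — deliver 1→0: n0:back/v1/[-]
after 3 — deliver 1→2: n2:back/v1/[-]
after 4 — propose(1,'s'): ·
after 5 — deliver 1→0: n0:back/v1/[s]
after 6 — deliver 0→1: n1:prim/v1/[s]
after 7 — deliver 1→2: n2:back/v1/[s]
after 8 — deliver 2→1: ·
after 9 — timeout(1): n1:back/v2/[s]
after 10 — deliver 1→2: n2:prim/v2/[s]
after 11 — deliver 2→1: ·
after 12 — propose(0,'s'): ·

2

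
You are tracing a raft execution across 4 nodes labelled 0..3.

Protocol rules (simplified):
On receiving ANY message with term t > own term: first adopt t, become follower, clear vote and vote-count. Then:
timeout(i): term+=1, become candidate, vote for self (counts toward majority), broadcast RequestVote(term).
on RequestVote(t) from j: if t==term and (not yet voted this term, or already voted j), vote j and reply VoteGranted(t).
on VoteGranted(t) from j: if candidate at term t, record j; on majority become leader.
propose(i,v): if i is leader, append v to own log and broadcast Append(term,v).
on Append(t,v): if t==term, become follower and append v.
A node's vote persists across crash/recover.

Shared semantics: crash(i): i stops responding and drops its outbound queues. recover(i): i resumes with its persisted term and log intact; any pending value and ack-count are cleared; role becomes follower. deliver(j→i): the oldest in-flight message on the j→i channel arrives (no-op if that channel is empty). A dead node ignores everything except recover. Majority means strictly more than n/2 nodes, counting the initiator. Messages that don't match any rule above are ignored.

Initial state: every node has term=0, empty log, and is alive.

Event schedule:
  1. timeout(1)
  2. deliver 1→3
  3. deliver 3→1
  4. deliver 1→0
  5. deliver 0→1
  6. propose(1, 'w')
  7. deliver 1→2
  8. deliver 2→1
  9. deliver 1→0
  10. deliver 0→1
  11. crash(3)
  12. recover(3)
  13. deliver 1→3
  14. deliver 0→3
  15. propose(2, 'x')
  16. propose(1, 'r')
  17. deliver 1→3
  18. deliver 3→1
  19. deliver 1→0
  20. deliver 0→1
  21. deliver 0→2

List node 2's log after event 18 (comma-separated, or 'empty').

empty

1. timeout(1):  <1:cand t1 ->
2. deliver 1→3:  <3:foll t1 ->
3. deliver 3→1:  nop
4. deliver 1→0:  <0:foll t1 ->
5. deliver 0→1:  <1:lead t1 ->
6. propose(1,'w'):  <1:lead t1 w>
7. deliver 1→2:  <2:foll t1 ->
8. deliver 2→1:  nop
9. deliver 1→0:  <0:foll t1 w>
10. deliver 0→1:  nop
11. crash(3):  <3:✗foll t1 ->
12. recover(3):  <3:foll t1 ->
13. deliver 1→3:  <3:foll t1 w>
14. deliver 0→3:  nop
15. propose(2,'x'):  nop
16. propose(1,'r'):  <1:lead t1 w,r>
17. deliver 1→3:  <3:foll t1 w,r>
18. deliver 3→1:  nop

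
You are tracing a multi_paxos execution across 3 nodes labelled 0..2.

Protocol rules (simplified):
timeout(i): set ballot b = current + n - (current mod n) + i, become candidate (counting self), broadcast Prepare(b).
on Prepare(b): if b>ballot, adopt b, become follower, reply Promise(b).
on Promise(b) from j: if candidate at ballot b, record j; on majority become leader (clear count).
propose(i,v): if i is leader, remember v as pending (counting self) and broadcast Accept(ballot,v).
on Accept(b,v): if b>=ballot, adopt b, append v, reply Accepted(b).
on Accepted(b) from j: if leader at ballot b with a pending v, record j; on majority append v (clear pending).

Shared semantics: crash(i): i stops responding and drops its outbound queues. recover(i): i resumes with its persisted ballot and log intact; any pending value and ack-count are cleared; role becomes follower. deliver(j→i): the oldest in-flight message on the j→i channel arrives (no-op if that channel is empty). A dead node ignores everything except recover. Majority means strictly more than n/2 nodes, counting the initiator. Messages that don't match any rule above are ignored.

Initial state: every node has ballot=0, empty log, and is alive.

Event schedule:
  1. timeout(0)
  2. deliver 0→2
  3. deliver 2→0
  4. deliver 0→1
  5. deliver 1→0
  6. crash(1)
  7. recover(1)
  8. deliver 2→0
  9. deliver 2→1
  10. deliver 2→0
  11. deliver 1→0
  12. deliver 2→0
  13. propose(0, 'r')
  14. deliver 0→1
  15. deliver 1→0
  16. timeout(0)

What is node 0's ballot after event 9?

[1] timeout(0) → N0(cand b3 [-])
[2] deliver 0→2 → N2(foll b3 [-])
[3] deliver 2→0 → N0(lead b3 [-])
[4] deliver 0→1 → N1(foll b3 [-])
[5] deliver 1→0 → ∅
[6] crash(1) → N1(✗foll b3 [-])
[7] recover(1) → N1(foll b3 [-])
[8] deliver 2→0 → ∅
[9] deliver 2→1 → ∅

3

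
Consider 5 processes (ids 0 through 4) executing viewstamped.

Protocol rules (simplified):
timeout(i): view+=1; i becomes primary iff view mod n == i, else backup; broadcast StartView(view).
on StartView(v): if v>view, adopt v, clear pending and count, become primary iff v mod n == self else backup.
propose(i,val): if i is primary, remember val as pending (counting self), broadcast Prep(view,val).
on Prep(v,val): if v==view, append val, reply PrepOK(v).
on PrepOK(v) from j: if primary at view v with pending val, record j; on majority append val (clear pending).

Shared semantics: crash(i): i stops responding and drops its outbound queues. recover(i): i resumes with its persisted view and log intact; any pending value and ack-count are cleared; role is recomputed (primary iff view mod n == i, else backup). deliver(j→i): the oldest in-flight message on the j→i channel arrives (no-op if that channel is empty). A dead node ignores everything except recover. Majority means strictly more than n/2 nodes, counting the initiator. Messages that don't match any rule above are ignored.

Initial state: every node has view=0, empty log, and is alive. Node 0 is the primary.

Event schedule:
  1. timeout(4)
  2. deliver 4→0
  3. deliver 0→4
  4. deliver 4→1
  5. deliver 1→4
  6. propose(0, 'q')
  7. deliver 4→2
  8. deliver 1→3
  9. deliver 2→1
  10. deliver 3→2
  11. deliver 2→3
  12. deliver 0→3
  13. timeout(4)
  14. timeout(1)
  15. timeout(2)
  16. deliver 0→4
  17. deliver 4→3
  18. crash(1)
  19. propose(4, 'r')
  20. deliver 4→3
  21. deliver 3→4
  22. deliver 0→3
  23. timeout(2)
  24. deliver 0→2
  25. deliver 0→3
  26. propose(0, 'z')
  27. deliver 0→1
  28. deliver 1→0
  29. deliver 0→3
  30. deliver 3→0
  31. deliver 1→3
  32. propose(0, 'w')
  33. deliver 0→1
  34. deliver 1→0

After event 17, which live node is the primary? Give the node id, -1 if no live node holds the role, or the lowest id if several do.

1. timeout(4):  <4:back v1 ->
2. deliver 4→0:  <0:back v1 ->
3. deliver 0→4:  nop
4. deliver 4→1:  <1:prim v1 ->
5. deliver 1→4:  nop
6. propose(0,'q'):  nop
7. deliver 4→2:  <2:back v1 ->
8. deliver 1→3:  nop
9. deliver 2→1:  nop
10. deliver 3→2:  nop
11. deliver 2→3:  nop
12. deliver 0→3:  nop
13. timeout(4):  <4:back v2 ->
14. timeout(1):  <1:back v2 ->
15. timeout(2):  <2:prim v2 ->
16. deliver 0→4:  nop
17. deliver 4→3:  <3:back v1 ->

2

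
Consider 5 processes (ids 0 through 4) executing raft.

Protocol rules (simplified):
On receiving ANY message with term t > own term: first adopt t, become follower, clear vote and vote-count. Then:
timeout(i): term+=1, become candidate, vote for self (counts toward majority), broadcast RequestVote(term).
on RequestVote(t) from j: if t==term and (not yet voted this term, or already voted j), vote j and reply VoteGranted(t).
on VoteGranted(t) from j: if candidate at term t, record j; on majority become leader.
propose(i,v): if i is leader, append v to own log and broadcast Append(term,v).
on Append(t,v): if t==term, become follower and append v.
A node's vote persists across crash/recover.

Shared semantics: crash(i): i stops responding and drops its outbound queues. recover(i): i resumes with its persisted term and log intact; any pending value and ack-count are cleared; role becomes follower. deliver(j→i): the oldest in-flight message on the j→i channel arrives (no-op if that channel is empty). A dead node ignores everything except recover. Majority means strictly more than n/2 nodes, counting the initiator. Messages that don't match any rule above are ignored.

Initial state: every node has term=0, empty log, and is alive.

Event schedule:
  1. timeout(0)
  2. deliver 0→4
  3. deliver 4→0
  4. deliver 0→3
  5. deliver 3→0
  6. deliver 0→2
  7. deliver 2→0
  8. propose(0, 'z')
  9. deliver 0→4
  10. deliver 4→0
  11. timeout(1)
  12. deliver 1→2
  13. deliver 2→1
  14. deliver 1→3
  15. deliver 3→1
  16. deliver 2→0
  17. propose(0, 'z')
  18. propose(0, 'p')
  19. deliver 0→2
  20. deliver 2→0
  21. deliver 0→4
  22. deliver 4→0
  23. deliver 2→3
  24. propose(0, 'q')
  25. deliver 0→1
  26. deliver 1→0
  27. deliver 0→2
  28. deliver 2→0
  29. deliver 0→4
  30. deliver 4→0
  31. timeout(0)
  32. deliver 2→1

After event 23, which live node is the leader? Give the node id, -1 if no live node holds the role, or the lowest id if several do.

e1 timeout(0): 0[cand,t=1,-]
e2 deliver 0→4: 4[foll,t=1,-]
e3 deliver 4→0: ·
e4 deliver 0→3: 3[foll,t=1,-]
e5 deliver 3→0: 0[lead,t=1,-]
e6 deliver 0→2: 2[foll,t=1,-]
e7 deliver 2→0: ·
e8 propose(0,'z'): 0[lead,t=1,z]
e9 deliver 0→4: 4[foll,t=1,z]
e10 deliver 4→0: ·
e11 timeout(1): 1[cand,t=1,-]
e12 deliver 1→2: ·
e13 deliver 2→1: ·
e14 deliver 1→3: ·
e15 deliver 3→1: ·
e16 deliver 2→0: ·
e17 propose(0,'z'): 0[lead,t=1,z,z]
e18 propose(0,'p'): 0[lead,t=1,z,z,p]
e19 deliver 0→2: 2[foll,t=1,z]
e20 deliver 2→0: ·
e21 deliver 0→4: 4[foll,t=1,z,z]
e22 deliver 4→0: ·
e23 deliver 2→3: ·

0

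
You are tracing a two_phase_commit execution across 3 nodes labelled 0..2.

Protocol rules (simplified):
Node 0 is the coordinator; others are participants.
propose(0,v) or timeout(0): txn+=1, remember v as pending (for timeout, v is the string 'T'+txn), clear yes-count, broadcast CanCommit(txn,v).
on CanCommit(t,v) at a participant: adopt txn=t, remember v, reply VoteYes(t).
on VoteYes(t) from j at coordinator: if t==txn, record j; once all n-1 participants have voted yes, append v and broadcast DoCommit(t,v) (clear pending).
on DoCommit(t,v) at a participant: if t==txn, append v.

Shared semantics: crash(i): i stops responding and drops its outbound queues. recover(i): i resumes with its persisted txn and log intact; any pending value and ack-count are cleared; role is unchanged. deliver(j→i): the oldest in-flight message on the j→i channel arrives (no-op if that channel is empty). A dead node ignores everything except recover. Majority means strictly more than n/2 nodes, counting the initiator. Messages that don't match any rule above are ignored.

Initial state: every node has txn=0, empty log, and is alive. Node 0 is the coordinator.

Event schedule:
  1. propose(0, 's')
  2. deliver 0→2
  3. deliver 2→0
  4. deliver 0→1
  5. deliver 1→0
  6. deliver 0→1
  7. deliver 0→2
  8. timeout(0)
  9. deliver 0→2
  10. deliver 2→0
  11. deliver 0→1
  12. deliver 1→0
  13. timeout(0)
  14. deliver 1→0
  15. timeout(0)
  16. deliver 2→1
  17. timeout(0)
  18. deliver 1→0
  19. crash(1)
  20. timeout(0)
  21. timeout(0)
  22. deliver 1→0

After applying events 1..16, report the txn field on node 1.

2

after 1 — propose(0,'s'): n0:coor/t1/[-]
after 2 — deliver 0→2: n2:part/t1/[-]
after 3 — deliver 2→0: ·
after 4 — deliver 0→1: n1:part/t1/[-]
after 5 — deliver 1→0: n0:coor/t1/[s]
after 6 — deliver 0→1: n1:part/t1/[s]
after 7 — deliver 0→2: n2:part/t1/[s]
after 8 — timeout(0): n0:coor/t2/[s]
after 9 — deliver 0→2: n2:part/t2/[s]
after 10 — deliver 2→0: ·
after 11 — deliver 0→1: n1:part/t2/[s]
after 12 — deliver 1→0: n0:coor/t2/[s,T2]
after 13 — timeout(0): n0:coor/t3/[s,T2]
after 14 — deliver 1→0: ·
after 15 — timeout(0): n0:coor/t4/[s,T2]
after 16 — deliver 2→1: ·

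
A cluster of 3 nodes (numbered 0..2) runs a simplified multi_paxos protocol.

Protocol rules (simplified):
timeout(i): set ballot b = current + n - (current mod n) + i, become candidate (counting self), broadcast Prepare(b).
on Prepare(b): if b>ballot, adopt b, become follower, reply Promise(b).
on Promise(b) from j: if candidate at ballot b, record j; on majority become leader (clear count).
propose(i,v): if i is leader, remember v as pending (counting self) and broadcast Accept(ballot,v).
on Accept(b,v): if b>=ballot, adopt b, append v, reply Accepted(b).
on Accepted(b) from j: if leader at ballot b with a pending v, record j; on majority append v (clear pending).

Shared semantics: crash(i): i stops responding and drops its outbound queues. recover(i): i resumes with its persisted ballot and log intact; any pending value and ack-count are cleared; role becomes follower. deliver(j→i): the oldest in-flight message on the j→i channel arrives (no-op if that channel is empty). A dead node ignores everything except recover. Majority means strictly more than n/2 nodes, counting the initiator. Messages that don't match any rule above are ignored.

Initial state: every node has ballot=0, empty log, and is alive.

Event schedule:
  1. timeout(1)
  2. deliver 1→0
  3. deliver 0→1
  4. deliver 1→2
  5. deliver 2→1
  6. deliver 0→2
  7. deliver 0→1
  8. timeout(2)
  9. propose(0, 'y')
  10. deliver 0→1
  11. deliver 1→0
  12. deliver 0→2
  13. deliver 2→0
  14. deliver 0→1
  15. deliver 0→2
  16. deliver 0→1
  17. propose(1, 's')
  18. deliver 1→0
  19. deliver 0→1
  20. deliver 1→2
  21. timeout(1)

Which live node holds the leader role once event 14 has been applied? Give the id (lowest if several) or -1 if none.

[1] timeout(1) → N1(cand b4 [-])
[2] deliver 1→0 → N0(foll b4 [-])
[3] deliver 0→1 → N1(lead b4 [-])
[4] deliver 1→2 → N2(foll b4 [-])
[5] deliver 2→1 → ∅
[6] deliver 0→2 → ∅
[7] deliver 0→1 → ∅
[8] timeout(2) → N2(cand b8 [-])
[9] propose(0,'y') → ∅
[10] deliver 0→1 → ∅
[11] deliver 1→0 → ∅
[12] deliver 0→2 → ∅
[13] deliver 2→0 → N0(foll b8 [-])
[14] deliver 0→1 → ∅

1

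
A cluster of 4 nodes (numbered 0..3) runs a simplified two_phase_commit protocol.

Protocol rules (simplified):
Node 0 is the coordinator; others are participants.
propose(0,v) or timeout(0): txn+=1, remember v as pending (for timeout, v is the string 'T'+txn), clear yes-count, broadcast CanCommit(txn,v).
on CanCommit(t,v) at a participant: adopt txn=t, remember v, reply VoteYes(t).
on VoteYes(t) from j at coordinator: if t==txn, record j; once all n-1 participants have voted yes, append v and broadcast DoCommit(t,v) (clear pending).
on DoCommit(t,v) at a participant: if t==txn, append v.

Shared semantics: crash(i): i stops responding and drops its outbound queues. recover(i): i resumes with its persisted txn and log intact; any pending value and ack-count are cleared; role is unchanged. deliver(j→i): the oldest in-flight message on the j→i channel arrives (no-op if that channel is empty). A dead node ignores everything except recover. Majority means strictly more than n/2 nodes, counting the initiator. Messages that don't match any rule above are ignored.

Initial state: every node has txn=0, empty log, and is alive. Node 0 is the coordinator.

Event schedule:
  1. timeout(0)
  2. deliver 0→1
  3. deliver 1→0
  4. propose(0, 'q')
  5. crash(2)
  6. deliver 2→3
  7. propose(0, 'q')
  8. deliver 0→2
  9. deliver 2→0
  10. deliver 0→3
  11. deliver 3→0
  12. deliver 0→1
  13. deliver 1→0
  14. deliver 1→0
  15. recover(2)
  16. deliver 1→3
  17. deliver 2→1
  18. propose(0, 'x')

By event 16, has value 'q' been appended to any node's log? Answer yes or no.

step 1 timeout(0): 0={coor,t=1,log=-}
step 2 deliver 0→1: 1={part,t=1,log=-}
step 3 deliver 1→0: —
step 4 propose(0,'q'): 0={coor,t=2,log=-}
step 5 crash(2): 2={✗part,t=0,log=-}
step 6 deliver 2→3: —
step 7 propose(0,'q'): 0={coor,t=3,log=-}
step 8 deliver 0→2: —
step 9 deliver 2→0: —
step 10 deliver 0→3: 3={part,t=1,log=-}
step 11 deliver 3→0: —
step 12 deliver 0→1: 1={part,t=2,log=-}
step 13 deliver 1→0: —
step 14 deliver 1→0: —
step 15 recover(2): 2={part,t=0,log=-}
step 16 deliver 1→3: —

no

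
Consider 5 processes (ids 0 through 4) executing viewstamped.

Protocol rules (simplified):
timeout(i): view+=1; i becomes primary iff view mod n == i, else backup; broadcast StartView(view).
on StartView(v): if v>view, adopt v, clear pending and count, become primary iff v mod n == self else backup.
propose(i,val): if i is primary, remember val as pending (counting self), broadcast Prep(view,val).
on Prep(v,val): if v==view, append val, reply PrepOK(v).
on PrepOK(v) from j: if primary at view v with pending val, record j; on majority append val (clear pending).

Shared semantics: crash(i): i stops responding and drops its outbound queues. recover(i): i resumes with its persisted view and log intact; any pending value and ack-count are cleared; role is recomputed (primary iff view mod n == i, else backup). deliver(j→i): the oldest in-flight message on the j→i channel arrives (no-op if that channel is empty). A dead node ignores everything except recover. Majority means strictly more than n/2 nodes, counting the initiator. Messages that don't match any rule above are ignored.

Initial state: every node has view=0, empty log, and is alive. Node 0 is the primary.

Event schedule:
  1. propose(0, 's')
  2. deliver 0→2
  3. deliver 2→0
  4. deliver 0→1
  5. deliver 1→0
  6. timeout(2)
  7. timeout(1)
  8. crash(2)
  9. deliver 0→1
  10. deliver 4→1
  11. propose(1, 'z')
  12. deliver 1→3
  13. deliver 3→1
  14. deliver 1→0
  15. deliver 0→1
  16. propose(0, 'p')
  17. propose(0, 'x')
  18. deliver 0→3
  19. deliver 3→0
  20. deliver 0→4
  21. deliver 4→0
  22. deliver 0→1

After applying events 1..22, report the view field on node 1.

1

1. propose(0,'s'):  nop
2. deliver 0→2:  <2:back v0 s>
3. deliver 2→0:  nop
4. deliver 0→1:  <1:back v0 s>
5. deliver 1→0:  <0:prim v0 s>
6. timeout(2):  <2:back v1 s>
7. timeout(1):  <1:prim v1 s>
8. crash(2):  <2:✗back v1 s>
9. deliver 0→1:  nop
10. deliver 4→1:  nop
11. propose(1,'z'):  nop
12. deliver 1→3:  <3:back v1 ->
13. deliver 3→1:  nop
14. deliver 1→0:  <0:back v1 s>
15. deliver 0→1:  nop
16. propose(0,'p'):  nop
17. propose(0,'x'):  nop
18. deliver 0→3:  nop
19. deliver 3→0:  nop
20. deliver 0→4:  <4:back v0 s>
21. deliver 4→0:  nop
22. deliver 0→1:  nop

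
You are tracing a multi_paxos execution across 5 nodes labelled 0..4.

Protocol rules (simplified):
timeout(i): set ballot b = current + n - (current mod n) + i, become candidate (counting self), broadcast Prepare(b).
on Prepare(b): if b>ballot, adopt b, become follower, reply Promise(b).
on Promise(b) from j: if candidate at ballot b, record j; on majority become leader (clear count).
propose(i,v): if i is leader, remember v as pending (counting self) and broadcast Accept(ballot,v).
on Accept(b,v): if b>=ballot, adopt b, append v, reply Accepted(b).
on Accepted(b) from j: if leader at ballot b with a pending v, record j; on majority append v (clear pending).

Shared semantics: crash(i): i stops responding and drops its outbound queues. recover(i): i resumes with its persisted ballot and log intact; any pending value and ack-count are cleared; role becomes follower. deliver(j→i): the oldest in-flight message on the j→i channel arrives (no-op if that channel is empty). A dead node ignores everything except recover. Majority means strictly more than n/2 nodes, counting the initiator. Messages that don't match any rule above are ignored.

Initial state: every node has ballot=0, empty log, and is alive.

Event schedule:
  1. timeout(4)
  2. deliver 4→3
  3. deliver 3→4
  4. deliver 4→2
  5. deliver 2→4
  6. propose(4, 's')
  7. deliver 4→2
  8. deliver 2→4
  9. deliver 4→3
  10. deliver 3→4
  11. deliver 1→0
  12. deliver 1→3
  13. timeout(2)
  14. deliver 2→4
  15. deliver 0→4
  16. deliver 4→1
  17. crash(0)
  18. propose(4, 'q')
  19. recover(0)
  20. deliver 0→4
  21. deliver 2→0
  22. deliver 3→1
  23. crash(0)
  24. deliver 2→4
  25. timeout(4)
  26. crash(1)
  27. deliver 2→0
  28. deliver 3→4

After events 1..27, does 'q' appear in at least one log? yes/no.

no

1. timeout(4):  <4:cand b9 ->
2. deliver 4→3:  <3:foll b9 ->
3. deliver 3→4:  nop
4. deliver 4→2:  <2:foll b9 ->
5. deliver 2→4:  <4:lead b9 ->
6. propose(4,'s'):  nop
7. deliver 4→2:  <2:foll b9 s>
8. deliver 2→4:  nop
9. deliver 4→3:  <3:foll b9 s>
10. deliver 3→4:  <4:lead b9 s>
11. deliver 1→0:  nop
12. deliver 1→3:  nop
13. timeout(2):  <2:cand b12 s>
14. deliver 2→4:  <4:foll b12 s>
15. deliver 0→4:  nop
16. deliver 4→1:  <1:foll b9 ->
17. crash(0):  <0:✗foll b0 ->
18. propose(4,'q'):  nop
19. recover(0):  <0:foll b0 ->
20. deliver 0→4:  nop
21. deliver 2→0:  <0:foll b12 ->
22. deliver 3→1:  nop
23. crash(0):  <0:✗foll b12 ->
24. deliver 2→4:  nop
25. timeout(4):  <4:cand b19 s>
26. crash(1):  <1:✗foll b9 ->
27. deliver 2→0:  nop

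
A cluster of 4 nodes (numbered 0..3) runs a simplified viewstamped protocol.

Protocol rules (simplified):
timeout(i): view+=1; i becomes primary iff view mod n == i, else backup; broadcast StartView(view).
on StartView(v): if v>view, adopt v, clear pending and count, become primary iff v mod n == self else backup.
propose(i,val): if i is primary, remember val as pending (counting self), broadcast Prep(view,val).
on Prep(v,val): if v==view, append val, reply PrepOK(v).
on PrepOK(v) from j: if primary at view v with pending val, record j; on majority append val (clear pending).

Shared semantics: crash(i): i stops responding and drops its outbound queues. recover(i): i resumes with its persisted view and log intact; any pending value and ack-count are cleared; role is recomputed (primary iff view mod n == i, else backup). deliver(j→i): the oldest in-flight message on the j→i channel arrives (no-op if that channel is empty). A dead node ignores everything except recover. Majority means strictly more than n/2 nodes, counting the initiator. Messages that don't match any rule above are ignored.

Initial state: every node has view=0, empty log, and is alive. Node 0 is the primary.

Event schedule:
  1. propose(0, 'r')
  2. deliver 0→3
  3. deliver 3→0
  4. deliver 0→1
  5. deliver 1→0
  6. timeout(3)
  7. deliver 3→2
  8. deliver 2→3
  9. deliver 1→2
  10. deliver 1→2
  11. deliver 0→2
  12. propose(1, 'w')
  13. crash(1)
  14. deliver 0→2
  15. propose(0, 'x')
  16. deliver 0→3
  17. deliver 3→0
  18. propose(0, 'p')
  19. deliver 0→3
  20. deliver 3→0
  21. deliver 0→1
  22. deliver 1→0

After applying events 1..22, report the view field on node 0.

1

[1] propose(0,'r') → ∅
[2] deliver 0→3 → N3(back v0 [r])
[3] deliver 3→0 → ∅
[4] deliver 0→1 → N1(back v0 [r])
[5] deliver 1→0 → N0(prim v0 [r])
[6] timeout(3) → N3(back v1 [r])
[7] deliver 3→2 → N2(back v1 [-])
[8] deliver 2→3 → ∅
[9] deliver 1→2 → ∅
[10] deliver 1→2 → ∅
[11] deliver 0→2 → ∅
[12] propose(1,'w') → ∅
[13] crash(1) → N1(✗back v0 [r])
[14] deliver 0→2 → ∅
[15] propose(0,'x') → ∅
[16] deliver 0→3 → ∅
[17] deliver 3→0 → N0(back v1 [r])
[18] propose(0,'p') → ∅
[19] deliver 0→3 → ∅
[20] deliver 3→0 → ∅
[21] deliver 0→1 → ∅
[22] deliver 1→0 → ∅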